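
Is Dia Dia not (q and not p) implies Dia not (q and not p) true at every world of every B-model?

Not valid

Tableau for the negation not (Dia Dia not (q and not p) implies Dia not (q and not p)):
1. not (Dia Dia not (q and not p) implies Dia not (q and not p)), 0
2. Dia Dia not (q and not p), 0
3. not Dia not (q and not p), 0
4. q and not p, 0
5. q, 0
6. not p, 0
7. Dia not (q and not p), 1
8. q and not p, 1
9. q, 1
10. not p, 1
11. not (q and not p), 2
12. p, 2
Accessibility: 0R0, 0R1, 1R0, 1R1, 1R2, 2R1, 2R2
The negation has an open branch (countermodel exists).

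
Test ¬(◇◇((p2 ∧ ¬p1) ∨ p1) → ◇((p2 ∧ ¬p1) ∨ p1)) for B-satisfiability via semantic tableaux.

1. ¬(◇◇((p2 ∧ ¬p1) ∨ p1) → ◇((p2 ∧ ¬p1) ∨ p1)), w0
2. ◇◇((p2 ∧ ¬p1) ∨ p1), w0   [¬→-rule on 1]
3. ¬◇((p2 ∧ ¬p1) ∨ p1), w0   [¬→-rule on 1]
4. ¬((p2 ∧ ¬p1) ∨ p1), w0   [¬◇-rule on 3 via w0Rw0]
5. ¬(p2 ∧ ¬p1), w0   [¬∨-rule on 4]
6. ¬p1, w0   [¬∨-rule on 4]
7. ¬p2, w0   [¬∧-rule on 5 (branches; this branch)]
8. ◇((p2 ∧ ¬p1) ∨ p1), w1   [◇-rule on 2: fresh world w1, w0Rw1]
9. ¬((p2 ∧ ¬p1) ∨ p1), w1   [¬◇-rule on 3 via w0Rw1]
10. ¬(p2 ∧ ¬p1), w1   [¬∨-rule on 9]
11. ¬p1, w1   [¬∨-rule on 9]
12. ¬p2, w1   [¬∧-rule on 10 (branches; this branch)]
13. (p2 ∧ ¬p1) ∨ p1, w2   [◇-rule on 8: fresh world w2, w1Rw2]
14. p1, w2   [∨-rule on 13 (branches; this branch)]
Accessibility: w0Rw0, w0Rw1, w1Rw0, w1Rw1, w1Rw2, w2Rw1, w2Rw2

Yes, satisfiable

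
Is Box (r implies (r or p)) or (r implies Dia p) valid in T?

Tableau for the negation not (Box (r implies (r or p)) or (r implies Dia p)):
1. not (Box (r implies (r or p)) or (r implies Dia p)), u
2. not Box (r implies (r or p)), u
3. not (r implies Dia p), u
4. r, u
5. not Dia p, u
6. not p, u
7. not (r implies (r or p)), v
8. r, v
9. not (r or p), v
10. not r, v
11. not p, v
Accessibility: uRu, uRv, vRv
Branch closes: r and not r both at v.
Every branch of the negation's tableau closes; the branch above is one of them.

Valid in T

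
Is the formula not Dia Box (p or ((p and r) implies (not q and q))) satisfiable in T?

No, unsatisfiable

1. not Dia Box (p or ((p and r) implies (not q and q))), u
2. not Box (p or ((p and r) implies (not q and q))), u   [neg-Dia-rule on 1 via uRu]
3. not (p or ((p and r) implies (not q and q))), v   [neg-Box-rule on 2: fresh world v, uRv]
4. not p, v   [neg-or-rule on 3]
5. not ((p and r) implies (not q and q)), v   [neg-or-rule on 3]
6. p and r, v   [neg-implies-rule on 5]
7. not (not q and q), v   [neg-implies-rule on 5]
8. p, v   [and-rule on 6]
9. r, v   [and-rule on 6]
Accessibility: uRu, uRv, vRv
Branch closes: p and not p both at v.
All branches of the tableau close; one closing branch shown above.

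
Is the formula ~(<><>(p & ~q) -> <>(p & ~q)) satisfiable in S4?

1. ~(<><>(p & ~q) -> <>(p & ~q)), 0
2. <><>(p & ~q), 0   [~->-rule on 1]
3. ~<>(p & ~q), 0   [~->-rule on 1]
4. ~(p & ~q), 0   [~<>-rule on 3 via 0R0]
5. q, 0   [~&-rule on 4 (branches; this branch)]
6. <>(p & ~q), 1   [<>-rule on 2: fresh world 1, 0R1]
7. ~(p & ~q), 1   [~<>-rule on 3 via 0R1]
8. q, 1   [~&-rule on 7 (branches; this branch)]
9. p & ~q, 2   [<>-rule on 6: fresh world 2, 1R2]
10. p, 2   [&-rule on 9]
11. ~q, 2   [&-rule on 9]
12. ~(p & ~q), 2   [~<>-rule on 3 via 0R2]
13. q, 2   [~&-rule on 12 (branches; this branch)]
Accessibility: 0R0, 0R1, 0R2, 1R1, 1R2, 2R2
Branch closes: q and ~q both at 2.
All branches of the tableau close; one closing branch shown above.

Unsatisfiable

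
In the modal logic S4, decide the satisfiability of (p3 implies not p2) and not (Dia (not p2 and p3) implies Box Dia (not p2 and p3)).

Yes, satisfiable

1. (p3 implies not p2) and not (Dia (not p2 and p3) implies Box Dia (not p2 and p3)), 0
2. p3 implies not p2, 0
3. not (Dia (not p2 and p3) implies Box Dia (not p2 and p3)), 0
4. Dia (not p2 and p3), 0
5. not Box Dia (not p2 and p3), 0
6. not p2, 0
7. not p2 and p3, 1
8. not p2, 1
9. p3, 1
10. not Dia (not p2 and p3), 2
11. not (not p2 and p3), 2
12. not p3, 2
Accessibility: 0R0, 0R1, 0R2, 1R1, 2R2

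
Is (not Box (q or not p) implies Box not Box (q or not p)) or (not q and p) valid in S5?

Tableau for the negation not ((not Box (q or not p) implies Box not Box (q or not p)) or (not q and p)):
1. not ((not Box (q or not p) implies Box not Box (q or not p)) or (not q and p)), 0
2. not (not Box (q or not p) implies Box not Box (q or not p)), 0
3. not (not q and p), 0
4. not Box (q or not p), 0
5. not Box not Box (q or not p), 0
6. not p, 0
7. not (q or not p), 1
8. not q, 1
9. p, 1
10. Box (q or not p), 2
11. q or not p, 0
12. q or not p, 1
13. q or not p, 2
14. not p, 1
Accessibility: 0R0, 0R1, 0R2, 1R0, 1R1, 1R2, 2R0, 2R1, 2R2
Branch closes: p and not p both at 1.
Every branch of the negation's tableau closes; the branch above is one of them.

Yes, valid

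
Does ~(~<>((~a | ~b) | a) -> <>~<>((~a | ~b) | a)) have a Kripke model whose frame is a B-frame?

Unsatisfiable

1. ~(~<>((~a | ~b) | a) -> <>~<>((~a | ~b) | a)), 0
2. ~<>((~a | ~b) | a), 0   [~->-rule on 1]
3. ~<>~<>((~a | ~b) | a), 0   [~->-rule on 1]
4. ~((~a | ~b) | a), 0   [~<>-rule on 2 via 0R0]
5. ~(~a | ~b), 0   [~|-rule on 4]
6. ~a, 0   [~|-rule on 4]
7. a, 0   [~|-rule on 5]
8. b, 0   [~|-rule on 5]
Accessibility: 0R0
Branch closes: a and ~a both at 0.
All branches of the tableau close; one closing branch shown above.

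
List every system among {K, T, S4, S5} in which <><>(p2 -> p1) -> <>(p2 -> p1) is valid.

S4-tableau for the negation ~(<><>(p2 -> p1) -> <>(p2 -> p1)):
1. ~(<><>(p2 -> p1) -> <>(p2 -> p1)), 0
2. <><>(p2 -> p1), 0
3. ~<>(p2 -> p1), 0
4. ~(p2 -> p1), 0
5. p2, 0
6. ~p1, 0
7. <>(p2 -> p1), 1
8. ~(p2 -> p1), 1
9. p2, 1
10. ~p1, 1
11. p2 -> p1, 2
12. ~(p2 -> p1), 2
13. p2, 2
14. ~p1, 2
15. p1, 2
Accessibility: 0R0, 0R1, 0R2, 1R1, 1R2, 2R2
Branch closes: p1 and ~p1 both at 2.
Every branch closes (one shown): valid in S4, hence also in S5 (every theorem of S4 is a theorem of S5).
T-tableau for the negation ~(<><>(p2 -> p1) -> <>(p2 -> p1)):
1. ~(<><>(p2 -> p1) -> <>(p2 -> p1)), 0
2. <><>(p2 -> p1), 0
3. ~<>(p2 -> p1), 0
4. ~(p2 -> p1), 0
5. p2, 0
6. ~p1, 0
7. <>(p2 -> p1), 1
8. ~(p2 -> p1), 1
9. p2, 1
10. ~p1, 1
11. p2 -> p1, 2
12. p1, 2
Accessibility: 0R0, 0R1, 1R1, 1R2, 2R2
Complete open branch: countermodel on a T-frame, so not valid in T, nor in K (the same frame is also a K-frame).

S4, S5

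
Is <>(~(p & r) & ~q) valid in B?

Invalid (countermodel exists)

Tableau for the negation ~<>(~(p & r) & ~q):
1. ~<>(~(p & r) & ~q), u
2. ~(~(p & r) & ~q), u   [~<>-rule on 1 via uRu]
3. q, u   [~&-rule on 2 (branches; this branch)]
Accessibility: uRu
The negation has an open branch (countermodel exists).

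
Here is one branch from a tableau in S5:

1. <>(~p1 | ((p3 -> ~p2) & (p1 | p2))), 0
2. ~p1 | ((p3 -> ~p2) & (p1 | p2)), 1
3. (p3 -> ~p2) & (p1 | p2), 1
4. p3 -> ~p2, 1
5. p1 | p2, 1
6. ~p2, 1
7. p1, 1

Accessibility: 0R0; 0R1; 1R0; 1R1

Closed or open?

No atom appears with both signs at the same world.

No, open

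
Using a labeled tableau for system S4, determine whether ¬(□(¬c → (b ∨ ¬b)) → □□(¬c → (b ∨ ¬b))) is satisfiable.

No, unsatisfiable

1. ¬(□(¬c → (b ∨ ¬b)) → □□(¬c → (b ∨ ¬b))), w0
2. □(¬c → (b ∨ ¬b)), w0
3. ¬□□(¬c → (b ∨ ¬b)), w0
4. ¬c → (b ∨ ¬b), w0
5. b ∨ ¬b, w0
6. ¬b, w0
7. ¬□(¬c → (b ∨ ¬b)), w1
8. ¬c → (b ∨ ¬b), w1
9. b ∨ ¬b, w1
10. ¬b, w1
11. ¬(¬c → (b ∨ ¬b)), w2
12. ¬c, w2
13. ¬(b ∨ ¬b), w2
14. ¬b, w2
15. b, w2
Accessibility: w0Rw0, w0Rw1, w0Rw2, w1Rw1, w1Rw2, w2Rw2
Branch closes: b and ¬b both at w2.
Every branch closes; the branch above is one of them.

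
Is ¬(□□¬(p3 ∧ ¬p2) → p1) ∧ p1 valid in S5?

Tableau for the negation ¬(¬(□□¬(p3 ∧ ¬p2) → p1) ∧ p1):
1. ¬(¬(□□¬(p3 ∧ ¬p2) → p1) ∧ p1), 0
2. ¬p1, 0
Accessibility: 0R0
The negation has an open branch (countermodel exists).

Invalid (countermodel exists)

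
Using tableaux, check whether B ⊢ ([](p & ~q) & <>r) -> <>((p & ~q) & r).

Tableau for the negation ~(([](p & ~q) & <>r) -> <>((p & ~q) & r)):
1. ~(([](p & ~q) & <>r) -> <>((p & ~q) & r)), u
2. [](p & ~q) & <>r, u
3. ~<>((p & ~q) & r), u
4. [](p & ~q), u
5. <>r, u
6. ~((p & ~q) & r), u
7. p & ~q, u
8. p, u
9. ~q, u
10. ~r, u
11. r, v
12. ~((p & ~q) & r), v
13. p & ~q, v
14. p, v
15. ~q, v
16. ~(p & ~q), v
17. q, v
Accessibility: uRu, uRv, vRu, vRv
Branch closes: q and ~q both at v.
Every branch of the negation's tableau closes; the branch above is one of them.

Valid in B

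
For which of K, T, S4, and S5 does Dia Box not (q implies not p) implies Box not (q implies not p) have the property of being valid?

S5-tableau for the negation not (Dia Box not (q implies not p) implies Box not (q implies not p)):
1. not (Dia Box not (q implies not p) implies Box not (q implies not p)), 0
2. Dia Box not (q implies not p), 0
3. not Box not (q implies not p), 0
4. Box not (q implies not p), 1
5. not (q implies not p), 0
6. q, 0
7. p, 0
8. not (q implies not p), 1
9. q, 1
10. p, 1
11. q implies not p, 2
12. not (q implies not p), 2
13. q, 2
14. p, 2
15. not p, 2
Accessibility: 0R0, 0R1, 0R2, 1R0, 1R1, 1R2, 2R0, 2R1, 2R2
Branch closes: p and not p both at 2.
Every branch closes (one shown): valid in S5.
S4-tableau for the negation not (Dia Box not (q implies not p) implies Box not (q implies not p)):
1. not (Dia Box not (q implies not p) implies Box not (q implies not p)), 0
2. Dia Box not (q implies not p), 0
3. not Box not (q implies not p), 0
4. Box not (q implies not p), 1
5. not (q implies not p), 1
6. q, 1
7. p, 1
8. q implies not p, 2
9. not p, 2
Accessibility: 0R0, 0R1, 0R2, 1R1, 2R2
Complete open branch: countermodel on an S4-frame, so not valid in S4, nor in K, T (the same frame is also a K-frame and a T-frame).

S5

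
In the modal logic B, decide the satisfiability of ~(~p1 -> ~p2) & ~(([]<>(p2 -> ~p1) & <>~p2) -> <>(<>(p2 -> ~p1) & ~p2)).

1. ~(~p1 -> ~p2) & ~(([]<>(p2 -> ~p1) & <>~p2) -> <>(<>(p2 -> ~p1) & ~p2)), w0
2. ~(~p1 -> ~p2), w0
3. ~(([]<>(p2 -> ~p1) & <>~p2) -> <>(<>(p2 -> ~p1) & ~p2)), w0
4. ~p1, w0
5. p2, w0
6. []<>(p2 -> ~p1) & <>~p2, w0
7. ~<>(<>(p2 -> ~p1) & ~p2), w0
8. []<>(p2 -> ~p1), w0
9. <>~p2, w0
10. ~(<>(p2 -> ~p1) & ~p2), w0
11. <>(p2 -> ~p1), w0
12. ~p2, w1
13. ~(<>(p2 -> ~p1) & ~p2), w1
14. <>(p2 -> ~p1), w1
15. ~<>(p2 -> ~p1), w1
16. ~(p2 -> ~p1), w0
17. p1, w0
Accessibility: w0Rw0, w0Rw1, w1Rw0, w1Rw1
Branch closes: p1 and ~p1 both at w0.
Every branch closes; the branch above is one of them.

No, unsatisfiable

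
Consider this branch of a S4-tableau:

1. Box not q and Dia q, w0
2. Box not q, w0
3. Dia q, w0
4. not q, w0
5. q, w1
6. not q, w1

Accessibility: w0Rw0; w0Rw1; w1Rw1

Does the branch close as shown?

Both q and not q appear at w1.

Closed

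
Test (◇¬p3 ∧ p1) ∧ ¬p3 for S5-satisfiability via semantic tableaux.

Satisfiable (open branch found)

1. (◇¬p3 ∧ p1) ∧ ¬p3, 0
2. ◇¬p3 ∧ p1, 0
3. ¬p3, 0
4. ◇¬p3, 0
5. p1, 0
6. ¬p3, 1
Accessibility: 0R0, 0R1, 1R0, 1R1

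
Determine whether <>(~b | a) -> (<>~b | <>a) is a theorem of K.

Tableau for the negation ~(<>(~b | a) -> (<>~b | <>a)):
1. ~(<>(~b | a) -> (<>~b | <>a)), w0
2. <>(~b | a), w0   [~->-rule on 1]
3. ~(<>~b | <>a), w0   [~->-rule on 1]
4. ~<>~b, w0   [~|-rule on 3]
5. ~<>a, w0   [~|-rule on 3]
6. ~b | a, w1   [<>-rule on 2: fresh world w1, w0Rw1]
7. b, w1   [~<>-rule on 4 via w0Rw1]
8. ~a, w1   [~<>-rule on 5 via w0Rw1]
9. a, w1   [|-rule on 6 (branches; this branch)]
Accessibility: w0Rw1
Branch closes: a and ~a both at w1.
All branches of the negation close; one closing branch shown above.

Valid in K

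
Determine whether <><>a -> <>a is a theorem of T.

Not valid

Tableau for the negation ~(<><>a -> <>a):
1. ~(<><>a -> <>a), u
2. <><>a, u   [~->-rule on 1]
3. ~<>a, u   [~->-rule on 1]
4. ~a, u   [~<>-rule on 3 via uRu]
5. <>a, v   [<>-rule on 2: fresh world v, uRv]
6. ~a, v   [~<>-rule on 3 via uRv]
7. a, w   [<>-rule on 5: fresh world w, vRw]
Accessibility: uRu, uRv, vRv, vRw, wRw
The negation has an open branch (countermodel exists).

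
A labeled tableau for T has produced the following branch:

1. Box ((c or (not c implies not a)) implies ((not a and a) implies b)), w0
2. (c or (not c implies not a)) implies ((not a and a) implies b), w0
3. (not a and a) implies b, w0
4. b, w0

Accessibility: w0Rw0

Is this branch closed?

No atom appears with both signs at the same world.

No, open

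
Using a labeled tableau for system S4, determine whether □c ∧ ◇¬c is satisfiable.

No, unsatisfiable

1. □c ∧ ◇¬c, u
2. □c, u   [∧-rule on 1]
3. ◇¬c, u   [∧-rule on 1]
4. c, u   [□-rule on 2 via uRu]
5. ¬c, v   [◇-rule on 3: fresh world v, uRv]
6. c, v   [□-rule on 2 via uRv]
Accessibility: uRu, uRv, vRv
Branch closes: c and ¬c both at v.
Every branch closes; the branch above is one of them.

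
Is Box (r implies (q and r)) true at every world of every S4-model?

Invalid (countermodel exists)

Tableau for the negation not Box (r implies (q and r)):
1. not Box (r implies (q and r)), w0
2. not (r implies (q and r)), w1
3. r, w1
4. not (q and r), w1
5. not q, w1
Accessibility: w0Rw0, w0Rw1, w1Rw1
The negation has an open branch (countermodel exists).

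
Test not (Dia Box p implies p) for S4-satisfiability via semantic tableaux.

1. not (Dia Box p implies p), 0
2. Dia Box p, 0
3. not p, 0
4. Box p, 1
5. p, 1
Accessibility: 0R0, 0R1, 1R1

Satisfiable (open branch found)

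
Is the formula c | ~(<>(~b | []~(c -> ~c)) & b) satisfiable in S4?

Yes, satisfiable

1. c | ~(<>(~b | []~(c -> ~c)) & b), u
2. ~(<>(~b | []~(c -> ~c)) & b), u
3. ~b, u
Accessibility: uRu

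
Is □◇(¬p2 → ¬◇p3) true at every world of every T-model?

Not valid

Tableau for the negation ¬□◇(¬p2 → ¬◇p3):
1. ¬□◇(¬p2 → ¬◇p3), w0
2. ¬◇(¬p2 → ¬◇p3), w1
3. ¬(¬p2 → ¬◇p3), w1
4. ¬p2, w1
5. ◇p3, w1
6. p3, w2
7. ¬(¬p2 → ¬◇p3), w2
8. ¬p2, w2
9. ◇p3, w2
10. p3, w3
Accessibility: w0Rw0, w0Rw1, w1Rw1, w1Rw2, w2Rw2, w2Rw3, w3Rw3
The negation has an open branch (countermodel exists).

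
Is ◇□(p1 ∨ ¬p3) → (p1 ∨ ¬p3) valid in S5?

Yes, valid

Tableau for the negation ¬(◇□(p1 ∨ ¬p3) → (p1 ∨ ¬p3)):
1. ¬(◇□(p1 ∨ ¬p3) → (p1 ∨ ¬p3)), 0
2. ◇□(p1 ∨ ¬p3), 0   [¬→-rule on 1]
3. ¬(p1 ∨ ¬p3), 0   [¬→-rule on 1]
4. ¬p1, 0   [¬∨-rule on 3]
5. p3, 0   [¬∨-rule on 3]
6. □(p1 ∨ ¬p3), 1   [◇-rule on 2: fresh world 1, 0R1]
7. p1 ∨ ¬p3, 0   [□-rule on 6 via 1R0]
8. p1 ∨ ¬p3, 1   [□-rule on 6 via 1R1]
9. ¬p3, 0   [∨-rule on 7 (branches; this branch)]
Accessibility: 0R0, 0R1, 1R0, 1R1
Branch closes: p3 and ¬p3 both at 0.
All branches of the negation close; one closing branch shown above.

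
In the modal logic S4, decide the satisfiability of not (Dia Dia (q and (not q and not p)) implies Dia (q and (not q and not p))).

1. not (Dia Dia (q and (not q and not p)) implies Dia (q and (not q and not p))), 0
2. Dia Dia (q and (not q and not p)), 0   [neg-implies-rule on 1]
3. not Dia (q and (not q and not p)), 0   [neg-implies-rule on 1]
4. not (q and (not q and not p)), 0   [neg-Dia-rule on 3 via 0R0]
5. not (not q and not p), 0   [neg-and-rule on 4 (branches; this branch)]
6. p, 0   [neg-and-rule on 5 (branches; this branch)]
7. Dia (q and (not q and not p)), 1   [Dia-rule on 2: fresh world 1, 0R1]
8. not (q and (not q and not p)), 1   [neg-Dia-rule on 3 via 0R1]
9. not (not q and not p), 1   [neg-and-rule on 8 (branches; this branch)]
10. p, 1   [neg-and-rule on 9 (branches; this branch)]
11. q and (not q and not p), 2   [Dia-rule on 7: fresh world 2, 1R2]
12. q, 2   [and-rule on 11]
13. not q and not p, 2   [and-rule on 11]
14. not q, 2   [and-rule on 13]
15. not p, 2   [and-rule on 13]
Accessibility: 0R0, 0R1, 0R2, 1R1, 1R2, 2R2
Branch closes: q and not q both at 2.
(One branch shown.) All branches close.

No, unsatisfiable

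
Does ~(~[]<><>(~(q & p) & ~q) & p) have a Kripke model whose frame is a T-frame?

1. ~(~[]<><>(~(q & p) & ~q) & p), 0
2. ~p, 0
Accessibility: 0R0

Satisfiable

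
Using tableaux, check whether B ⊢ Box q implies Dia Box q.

Tableau for the negation not (Box q implies Dia Box q):
1. not (Box q implies Dia Box q), w0
2. Box q, w0
3. not Dia Box q, w0
4. q, w0
5. not Box q, w0
6. not q, w1
7. q, w1
Accessibility: w0Rw0, w0Rw1, w1Rw0, w1Rw1
Branch closes: q and not q both at w1.
Every branch of the negation's tableau closes; the branch above is one of them.

Yes, valid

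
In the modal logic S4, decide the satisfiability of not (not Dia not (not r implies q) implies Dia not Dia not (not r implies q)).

Unsatisfiable (every branch closes)

1. not (not Dia not (not r implies q) implies Dia not Dia not (not r implies q)), w0
2. not Dia not (not r implies q), w0
3. not Dia not Dia not (not r implies q), w0
4. not r implies q, w0
5. Dia not (not r implies q), w0
6. q, w0
7. not (not r implies q), w1
8. not r, w1
9. not q, w1
10. not r implies q, w1
11. Dia not (not r implies q), w1
12. q, w1
Accessibility: w0Rw0, w0Rw1, w1Rw1
Branch closes: q and not q both at w1.
(One branch shown.) All branches close.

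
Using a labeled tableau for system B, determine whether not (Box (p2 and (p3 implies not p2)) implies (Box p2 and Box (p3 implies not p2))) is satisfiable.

Unsatisfiable (every branch closes)

1. not (Box (p2 and (p3 implies not p2)) implies (Box p2 and Box (p3 implies not p2))), u
2. Box (p2 and (p3 implies not p2)), u
3. not (Box p2 and Box (p3 implies not p2)), u
4. p2 and (p3 implies not p2), u
5. p2, u
6. p3 implies not p2, u
7. not Box (p3 implies not p2), u
8. not p3, u
9. not (p3 implies not p2), v
10. p3, v
11. p2, v
12. p2 and (p3 implies not p2), v
13. p3 implies not p2, v
14. not p2, v
Accessibility: uRu, uRv, vRu, vRv
Branch closes: p2 and not p2 both at v.
Every branch closes; the branch above is one of them.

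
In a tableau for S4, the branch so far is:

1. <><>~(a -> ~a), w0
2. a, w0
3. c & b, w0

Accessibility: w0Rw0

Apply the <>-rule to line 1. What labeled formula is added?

a fresh world w1 with w0Rw1, and <>~(a -> ~a) at w1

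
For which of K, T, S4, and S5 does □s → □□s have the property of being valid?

S4-tableau for the negation ¬(□s → □□s):
1. ¬(□s → □□s), 0
2. □s, 0
3. ¬□□s, 0
4. s, 0
5. ¬□s, 1
6. s, 1
7. ¬s, 2
8. s, 2
Accessibility: 0R0, 0R1, 0R2, 1R1, 1R2, 2R2
Branch closes: s and ¬s both at 2.
Every branch closes (one shown): valid in S4, hence also in S5 (every theorem of S4 is a theorem of S5).
T-tableau for the negation ¬(□s → □□s):
1. ¬(□s → □□s), 0
2. □s, 0
3. ¬□□s, 0
4. s, 0
5. ¬□s, 1
6. s, 1
7. ¬s, 2
Accessibility: 0R0, 0R1, 1R1, 1R2, 2R2
Complete open branch: countermodel on a T-frame, so not valid in T, nor in K (the same frame is also a K-frame).

S4, S5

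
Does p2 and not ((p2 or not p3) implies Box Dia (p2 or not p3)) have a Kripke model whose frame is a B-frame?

1. p2 and not ((p2 or not p3) implies Box Dia (p2 or not p3)), u
2. p2, u
3. not ((p2 or not p3) implies Box Dia (p2 or not p3)), u
4. p2 or not p3, u
5. not Box Dia (p2 or not p3), u
6. not p3, u
7. not Dia (p2 or not p3), v
8. not (p2 or not p3), u
9. not p2, u
10. p3, u
Accessibility: uRu, uRv, vRu, vRv
Branch closes: p2 and not p2 both at u.
All branches of the tableau close; one closing branch shown above.

Unsatisfiable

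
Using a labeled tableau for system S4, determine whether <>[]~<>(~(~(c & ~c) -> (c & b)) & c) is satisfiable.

1. <>[]~<>(~(~(c & ~c) -> (c & b)) & c), w0
2. []~<>(~(~(c & ~c) -> (c & b)) & c), w1   [<>-rule on 1: fresh world w1, w0Rw1]
3. ~<>(~(~(c & ~c) -> (c & b)) & c), w1   [[]-rule on 2 via w1Rw1]
4. ~(~(~(c & ~c) -> (c & b)) & c), w1   [~<>-rule on 3 via w1Rw1]
5. ~c, w1   [~&-rule on 4 (branches; this branch)]
Accessibility: w0Rw0, w0Rw1, w1Rw1

Satisfiable (open branch found)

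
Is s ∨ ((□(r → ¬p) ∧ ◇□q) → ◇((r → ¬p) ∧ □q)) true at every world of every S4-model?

Tableau for the negation ¬(s ∨ ((□(r → ¬p) ∧ ◇□q) → ◇((r → ¬p) ∧ □q))):
1. ¬(s ∨ ((□(r → ¬p) ∧ ◇□q) → ◇((r → ¬p) ∧ □q))), u
2. ¬s, u
3. ¬((□(r → ¬p) ∧ ◇□q) → ◇((r → ¬p) ∧ □q)), u
4. □(r → ¬p) ∧ ◇□q, u
5. ¬◇((r → ¬p) ∧ □q), u
6. □(r → ¬p), u
7. ◇□q, u
8. ¬((r → ¬p) ∧ □q), u
9. r → ¬p, u
10. ¬□q, u
11. ¬p, u
12. □q, v
13. ¬((r → ¬p) ∧ □q), v
14. r → ¬p, v
15. q, v
16. ¬□q, v
17. ¬p, v
18. ¬q, w
19. ¬((r → ¬p) ∧ □q), w
20. r → ¬p, w
21. ¬□q, w
22. ¬p, w
23. ¬q, x
24. ¬((r → ¬p) ∧ □q), x
25. r → ¬p, x
26. q, x
Accessibility: uRu, uRv, uRw, uRx, vRv, vRx, wRw, xRx
Branch closes: q and ¬q both at x.
All branches of the negation close; one closing branch shown above.

Valid in S4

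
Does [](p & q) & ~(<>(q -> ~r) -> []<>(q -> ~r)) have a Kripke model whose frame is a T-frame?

Yes, satisfiable

1. [](p & q) & ~(<>(q -> ~r) -> []<>(q -> ~r)), w0
2. [](p & q), w0   [&-rule on 1]
3. ~(<>(q -> ~r) -> []<>(q -> ~r)), w0   [&-rule on 1]
4. <>(q -> ~r), w0   [~->-rule on 3]
5. ~[]<>(q -> ~r), w0   [~->-rule on 3]
6. p & q, w0   [[]-rule on 2 via w0Rw0]
7. p, w0   [&-rule on 6]
8. q, w0   [&-rule on 6]
9. q -> ~r, w1   [<>-rule on 4: fresh world w1, w0Rw1]
10. p & q, w1   [[]-rule on 2 via w0Rw1]
11. p, w1   [&-rule on 10]
12. q, w1   [&-rule on 10]
13. ~r, w1   [->-rule on 9 (branches; this branch)]
14. ~<>(q -> ~r), w2   [~[]-rule on 5: fresh world w2, w0Rw2]
15. p & q, w2   [[]-rule on 2 via w0Rw2]
16. p, w2   [&-rule on 15]
17. q, w2   [&-rule on 15]
18. ~(q -> ~r), w2   [~<>-rule on 14 via w2Rw2]
19. r, w2   [~->-rule on 18]
Accessibility: w0Rw0, w0Rw1, w0Rw2, w1Rw1, w2Rw2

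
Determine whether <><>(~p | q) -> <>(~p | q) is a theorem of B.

Tableau for the negation ~(<><>(~p | q) -> <>(~p | q)):
1. ~(<><>(~p | q) -> <>(~p | q)), u
2. <><>(~p | q), u
3. ~<>(~p | q), u
4. ~(~p | q), u
5. p, u
6. ~q, u
7. <>(~p | q), v
8. ~(~p | q), v
9. p, v
10. ~q, v
11. ~p | q, w
12. q, w
Accessibility: uRu, uRv, vRu, vRv, vRw, wRv, wRw
The negation has an open branch (countermodel exists).

No, not valid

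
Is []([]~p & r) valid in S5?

Tableau for the negation ~[]([]~p & r):
1. ~[]([]~p & r), w0
2. ~([]~p & r), w1
3. ~r, w1
Accessibility: w0Rw0, w0Rw1, w1Rw0, w1Rw1
The negation has an open branch (countermodel exists).

Not valid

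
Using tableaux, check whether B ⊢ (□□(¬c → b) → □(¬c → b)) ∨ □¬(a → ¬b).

Yes, valid

Tableau for the negation ¬((□□(¬c → b) → □(¬c → b)) ∨ □¬(a → ¬b)):
1. ¬((□□(¬c → b) → □(¬c → b)) ∨ □¬(a → ¬b)), w0
2. ¬(□□(¬c → b) → □(¬c → b)), w0
3. ¬□¬(a → ¬b), w0
4. □□(¬c → b), w0
5. ¬□(¬c → b), w0
6. □(¬c → b), w0
7. ¬c → b, w0
8. b, w0
9. a → ¬b, w1
10. □(¬c → b), w1
11. ¬c → b, w1
12. ¬b, w1
13. c, w1
14. ¬(¬c → b), w2
15. ¬c, w2
16. ¬b, w2
17. □(¬c → b), w2
18. ¬c → b, w2
19. b, w2
Accessibility: w0Rw0, w0Rw1, w0Rw2, w1Rw0, w1Rw1, w2Rw0, w2Rw2
Branch closes: b and ¬b both at w2.
Every branch of the negation's tableau closes; the branch above is one of them.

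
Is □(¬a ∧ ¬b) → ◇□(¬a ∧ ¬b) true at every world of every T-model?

Yes, valid

Tableau for the negation ¬(□(¬a ∧ ¬b) → ◇□(¬a ∧ ¬b)):
1. ¬(□(¬a ∧ ¬b) → ◇□(¬a ∧ ¬b)), w0
2. □(¬a ∧ ¬b), w0   [¬→-rule on 1]
3. ¬◇□(¬a ∧ ¬b), w0   [¬→-rule on 1]
4. ¬a ∧ ¬b, w0   [□-rule on 2 via w0Rw0]
5. ¬a, w0   [∧-rule on 4]
6. ¬b, w0   [∧-rule on 4]
7. ¬□(¬a ∧ ¬b), w0   [¬◇-rule on 3 via w0Rw0]
8. ¬(¬a ∧ ¬b), w1   [¬□-rule on 7: fresh world w1, w0Rw1]
9. ¬a ∧ ¬b, w1   [□-rule on 2 via w0Rw1]
10. ¬a, w1   [∧-rule on 9]
11. ¬b, w1   [∧-rule on 9]
12. ¬□(¬a ∧ ¬b), w1   [¬◇-rule on 3 via w0Rw1]
13. b, w1   [¬∧-rule on 8 (branches; this branch)]
Accessibility: w0Rw0, w0Rw1, w1Rw1
Branch closes: b and ¬b both at w1.
Every branch of the negation's tableau closes; the branch above is one of them.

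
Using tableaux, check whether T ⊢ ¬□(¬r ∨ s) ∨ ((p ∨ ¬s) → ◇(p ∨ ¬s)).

Tableau for the negation ¬(¬□(¬r ∨ s) ∨ ((p ∨ ¬s) → ◇(p ∨ ¬s))):
1. ¬(¬□(¬r ∨ s) ∨ ((p ∨ ¬s) → ◇(p ∨ ¬s))), 0
2. □(¬r ∨ s), 0
3. ¬((p ∨ ¬s) → ◇(p ∨ ¬s)), 0
4. p ∨ ¬s, 0
5. ¬◇(p ∨ ¬s), 0
6. ¬r ∨ s, 0
7. ¬(p ∨ ¬s), 0
8. ¬p, 0
9. s, 0
10. ¬s, 0
Accessibility: 0R0
Branch closes: s and ¬s both at 0.
Every branch of the negation's tableau closes; the branch above is one of them.

Yes, valid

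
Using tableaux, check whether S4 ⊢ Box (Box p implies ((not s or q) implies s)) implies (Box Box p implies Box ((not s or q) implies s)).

Tableau for the negation not (Box (Box p implies ((not s or q) implies s)) implies (Box Box p implies Box ((not s or q) implies s))):
1. not (Box (Box p implies ((not s or q) implies s)) implies (Box Box p implies Box ((not s or q) implies s))), u
2. Box (Box p implies ((not s or q) implies s)), u
3. not (Box Box p implies Box ((not s or q) implies s)), u
4. Box Box p, u
5. not Box ((not s or q) implies s), u
6. Box p implies ((not s or q) implies s), u
7. Box p, u
8. p, u
9. (not s or q) implies s, u
10. not (not s or q), u
11. s, u
12. not q, u
13. not ((not s or q) implies s), v
14. not s or q, v
15. not s, v
16. Box p implies ((not s or q) implies s), v
17. Box p, v
18. p, v
19. q, v
20. not Box p, v
21. not p, w
22. Box p implies ((not s or q) implies s), w
23. Box p, w
24. p, w
Accessibility: uRu, uRv, uRw, vRv, vRw, wRw
Branch closes: p and not p both at w.
Every branch of the negation's tableau closes; the branch above is one of them.

Valid in S4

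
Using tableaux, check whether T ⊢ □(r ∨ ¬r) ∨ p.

Tableau for the negation ¬(□(r ∨ ¬r) ∨ p):
1. ¬(□(r ∨ ¬r) ∨ p), w0
2. ¬□(r ∨ ¬r), w0   [¬∨-rule on 1]
3. ¬p, w0   [¬∨-rule on 1]
4. ¬(r ∨ ¬r), w1   [¬□-rule on 2: fresh world w1, w0Rw1]
5. ¬r, w1   [¬∨-rule on 4]
6. r, w1   [¬∨-rule on 4]
Accessibility: w0Rw0, w0Rw1, w1Rw1
Branch closes: r and ¬r both at w1.
Every branch of the negation's tableau closes; the branch above is one of them.

Yes, valid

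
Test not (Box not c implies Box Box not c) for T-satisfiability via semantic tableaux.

1. not (Box not c implies Box Box not c), 0
2. Box not c, 0   [neg-implies-rule on 1]
3. not Box Box not c, 0   [neg-implies-rule on 1]
4. not c, 0   [Box-rule on 2 via 0R0]
5. not Box not c, 1   [neg-Box-rule on 3: fresh world 1, 0R1]
6. not c, 1   [Box-rule on 2 via 0R1]
7. c, 2   [neg-Box-rule on 5: fresh world 2, 1R2]
Accessibility: 0R0, 0R1, 1R1, 1R2, 2R2

Satisfiable (open branch found)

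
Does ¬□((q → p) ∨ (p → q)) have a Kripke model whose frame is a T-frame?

1. ¬□((q → p) ∨ (p → q)), w0
2. ¬((q → p) ∨ (p → q)), w1
3. ¬(q → p), w1
4. ¬(p → q), w1
5. q, w1
6. ¬p, w1
7. p, w1
8. ¬q, w1
Accessibility: w0Rw0, w0Rw1, w1Rw1
Branch closes: p and ¬p both at w1.
(One branch shown.) All branches close.

No, unsatisfiable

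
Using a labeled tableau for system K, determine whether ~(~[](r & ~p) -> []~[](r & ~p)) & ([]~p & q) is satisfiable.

Satisfiable

1. ~(~[](r & ~p) -> []~[](r & ~p)) & ([]~p & q), u
2. ~(~[](r & ~p) -> []~[](r & ~p)), u   [&-rule on 1]
3. []~p & q, u   [&-rule on 1]
4. ~[](r & ~p), u   [~->-rule on 2]
5. ~[]~[](r & ~p), u   [~->-rule on 2]
6. []~p, u   [&-rule on 3]
7. q, u   [&-rule on 3]
8. ~(r & ~p), v   [~[]-rule on 4: fresh world v, uRv]
9. ~p, v   [[]-rule on 6 via uRv]
10. ~r, v   [~&-rule on 8 (branches; this branch)]
11. [](r & ~p), w   [~[]-rule on 5: fresh world w, uRw]
12. ~p, w   [[]-rule on 6 via uRw]
Accessibility: uRv, uRw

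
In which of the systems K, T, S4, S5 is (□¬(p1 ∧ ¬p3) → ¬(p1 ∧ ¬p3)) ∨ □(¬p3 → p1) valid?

K-tableau for the negation ¬((□¬(p1 ∧ ¬p3) → ¬(p1 ∧ ¬p3)) ∨ □(¬p3 → p1)):
1. ¬((□¬(p1 ∧ ¬p3) → ¬(p1 ∧ ¬p3)) ∨ □(¬p3 → p1)), u
2. ¬(□¬(p1 ∧ ¬p3) → ¬(p1 ∧ ¬p3)), u   [¬∨-rule on 1]
3. ¬□(¬p3 → p1), u   [¬∨-rule on 1]
4. □¬(p1 ∧ ¬p3), u   [¬→-rule on 2]
5. p1 ∧ ¬p3, u   [¬→-rule on 2]
6. p1, u   [∧-rule on 5]
7. ¬p3, u   [∧-rule on 5]
8. ¬(¬p3 → p1), v   [¬□-rule on 3: fresh world v, uRv]
9. ¬p3, v   [¬→-rule on 8]
10. ¬p1, v   [¬→-rule on 8]
11. ¬(p1 ∧ ¬p3), v   [□-rule on 4 via uRv]
Accessibility: uRv
Complete open branch: countermodel on a K-frame, so not valid in K.
T-tableau for the negation ¬((□¬(p1 ∧ ¬p3) → ¬(p1 ∧ ¬p3)) ∨ □(¬p3 → p1)):
1. ¬((□¬(p1 ∧ ¬p3) → ¬(p1 ∧ ¬p3)) ∨ □(¬p3 → p1)), u
2. ¬(□¬(p1 ∧ ¬p3) → ¬(p1 ∧ ¬p3)), u   [¬∨-rule on 1]
3. ¬□(¬p3 → p1), u   [¬∨-rule on 1]
4. □¬(p1 ∧ ¬p3), u   [¬→-rule on 2]
5. p1 ∧ ¬p3, u   [¬→-rule on 2]
6. p1, u   [∧-rule on 5]
7. ¬p3, u   [∧-rule on 5]
8. ¬(p1 ∧ ¬p3), u   [□-rule on 4 via uRu]
9. p3, u   [¬∧-rule on 8 (branches; this branch)]
Accessibility: uRu
Branch closes: p3 and ¬p3 both at u.
Every branch closes (one shown): valid in T, hence also in S4, S5 (every theorem of T is a theorem of S4 and S5).

T, S4, S5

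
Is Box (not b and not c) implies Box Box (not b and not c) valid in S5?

Tableau for the negation not (Box (not b and not c) implies Box Box (not b and not c)):
1. not (Box (not b and not c) implies Box Box (not b and not c)), w0
2. Box (not b and not c), w0
3. not Box Box (not b and not c), w0
4. not b and not c, w0
5. not b, w0
6. not c, w0
7. not Box (not b and not c), w1
8. not b and not c, w1
9. not b, w1
10. not c, w1
11. not (not b and not c), w2
12. not b and not c, w2
13. not b, w2
14. not c, w2
15. c, w2
Accessibility: w0Rw0, w0Rw1, w0Rw2, w1Rw0, w1Rw1, w1Rw2, w2Rw0, w2Rw1, w2Rw2
Branch closes: c and not c both at w2.
All branches of the negation close; one closing branch shown above.

Valid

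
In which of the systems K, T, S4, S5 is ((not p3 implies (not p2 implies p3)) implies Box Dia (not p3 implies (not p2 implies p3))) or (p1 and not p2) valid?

S5

S4-tableau for the negation not (((not p3 implies (not p2 implies p3)) implies Box Dia (not p3 implies (not p2 implies p3))) or (p1 and not p2)):
1. not (((not p3 implies (not p2 implies p3)) implies Box Dia (not p3 implies (not p2 implies p3))) or (p1 and not p2)), 0
2. not ((not p3 implies (not p2 implies p3)) implies Box Dia (not p3 implies (not p2 implies p3))), 0
3. not (p1 and not p2), 0
4. not p3 implies (not p2 implies p3), 0
5. not Box Dia (not p3 implies (not p2 implies p3)), 0
6. p2, 0
7. not p2 implies p3, 0
8. p3, 0
9. not Dia (not p3 implies (not p2 implies p3)), 1
10. not (not p3 implies (not p2 implies p3)), 1
11. not p3, 1
12. not (not p2 implies p3), 1
13. not p2, 1
Accessibility: 0R0, 0R1, 1R1
Complete open branch: countermodel on an S4-frame, so not valid in S4, nor in K, T (the same frame is also a K-frame and a T-frame).
S5-tableau for the negation not (((not p3 implies (not p2 implies p3)) implies Box Dia (not p3 implies (not p2 implies p3))) or (p1 and not p2)):
1. not (((not p3 implies (not p2 implies p3)) implies Box Dia (not p3 implies (not p2 implies p3))) or (p1 and not p2)), 0
2. not ((not p3 implies (not p2 implies p3)) implies Box Dia (not p3 implies (not p2 implies p3))), 0
3. not (p1 and not p2), 0
4. not p3 implies (not p2 implies p3), 0
5. not Box Dia (not p3 implies (not p2 implies p3)), 0
6. p2, 0
7. not p2 implies p3, 0
8. not Dia (not p3 implies (not p2 implies p3)), 1
9. not (not p3 implies (not p2 implies p3)), 0
10. not p3, 0
11. not (not p2 implies p3), 0
12. not p2, 0
Accessibility: 0R0, 0R1, 1R0, 1R1
Branch closes: p2 and not p2 both at 0.
Every branch closes (one shown): valid in S5.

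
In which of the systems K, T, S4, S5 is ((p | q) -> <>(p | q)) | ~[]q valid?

T-tableau for the negation ~(((p | q) -> <>(p | q)) | ~[]q):
1. ~(((p | q) -> <>(p | q)) | ~[]q), u
2. ~((p | q) -> <>(p | q)), u
3. []q, u
4. p | q, u
5. ~<>(p | q), u
6. q, u
7. ~(p | q), u
8. ~p, u
9. ~q, u
Accessibility: uRu
Branch closes: q and ~q both at u.
Every branch closes (one shown): valid in T, hence also in S4, S5 (every theorem of T is a theorem of S4 and S5).
K-tableau for the negation ~(((p | q) -> <>(p | q)) | ~[]q):
1. ~(((p | q) -> <>(p | q)) | ~[]q), u
2. ~((p | q) -> <>(p | q)), u
3. []q, u
4. p | q, u
5. ~<>(p | q), u
6. q, u
Complete open branch: countermodel on a K-frame, so not valid in K.

T, S4, S5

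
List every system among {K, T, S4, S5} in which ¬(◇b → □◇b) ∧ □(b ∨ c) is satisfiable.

S5-tableau for the formula:
1. ¬(◇b → □◇b) ∧ □(b ∨ c), 0
2. ¬(◇b → □◇b), 0   [∧-rule on 1]
3. □(b ∨ c), 0   [∧-rule on 1]
4. ◇b, 0   [¬→-rule on 2]
5. ¬□◇b, 0   [¬→-rule on 2]
6. b ∨ c, 0   [□-rule on 3 via 0R0]
7. c, 0   [∨-rule on 6 (branches; this branch)]
8. b, 1   [◇-rule on 4: fresh world 1, 0R1]
9. b ∨ c, 1   [□-rule on 3 via 0R1]
10. c, 1   [∨-rule on 9 (branches; this branch)]
11. ¬◇b, 2   [¬□-rule on 5: fresh world 2, 0R2]
12. b ∨ c, 2   [□-rule on 3 via 0R2]
13. ¬b, 0   [¬◇-rule on 11 via 2R0]
14. ¬b, 1   [¬◇-rule on 11 via 2R1]
Accessibility: 0R0, 0R1, 0R2, 1R0, 1R1, 1R2, 2R0, 2R1, 2R2
Branch closes: b and ¬b both at 1.
Every branch closes (one shown): unsatisfiable in S5.
S4-tableau for the formula:
1. ¬(◇b → □◇b) ∧ □(b ∨ c), 0
2. ¬(◇b → □◇b), 0   [∧-rule on 1]
3. □(b ∨ c), 0   [∧-rule on 1]
4. ◇b, 0   [¬→-rule on 2]
5. ¬□◇b, 0   [¬→-rule on 2]
6. b ∨ c, 0   [□-rule on 3 via 0R0]
7. c, 0   [∨-rule on 6 (branches; this branch)]
8. b, 1   [◇-rule on 4: fresh world 1, 0R1]
9. b ∨ c, 1   [□-rule on 3 via 0R1]
10. c, 1   [∨-rule on 9 (branches; this branch)]
11. ¬◇b, 2   [¬□-rule on 5: fresh world 2, 0R2]
12. b ∨ c, 2   [□-rule on 3 via 0R2]
13. ¬b, 2   [¬◇-rule on 11 via 2R2]
14. c, 2   [∨-rule on 12 (branches; this branch)]
Accessibility: 0R0, 0R1, 0R2, 1R1, 2R2
Complete open branch: satisfiable in S4, hence also in K, T (this S4-model is also a K-model and a T-model).

K, T, S4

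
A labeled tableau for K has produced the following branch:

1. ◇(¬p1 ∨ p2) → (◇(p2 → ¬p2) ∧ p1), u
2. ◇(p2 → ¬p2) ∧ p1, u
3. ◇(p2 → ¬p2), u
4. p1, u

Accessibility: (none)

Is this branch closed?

No world carries both an atom and its negation.

No, open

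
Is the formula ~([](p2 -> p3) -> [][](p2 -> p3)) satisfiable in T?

1. ~([](p2 -> p3) -> [][](p2 -> p3)), w0
2. [](p2 -> p3), w0
3. ~[][](p2 -> p3), w0
4. p2 -> p3, w0
5. p3, w0
6. ~[](p2 -> p3), w1
7. p2 -> p3, w1
8. p3, w1
9. ~(p2 -> p3), w2
10. p2, w2
11. ~p3, w2
Accessibility: w0Rw0, w0Rw1, w1Rw1, w1Rw2, w2Rw2

Yes, satisfiable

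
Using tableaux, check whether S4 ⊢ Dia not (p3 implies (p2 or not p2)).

Not valid

Tableau for the negation not Dia not (p3 implies (p2 or not p2)):
1. not Dia not (p3 implies (p2 or not p2)), u
2. p3 implies (p2 or not p2), u
3. p2 or not p2, u
4. not p2, u
Accessibility: uRu
The negation has an open branch (countermodel exists).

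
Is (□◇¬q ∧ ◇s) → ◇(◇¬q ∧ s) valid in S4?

Valid

Tableau for the negation ¬((□◇¬q ∧ ◇s) → ◇(◇¬q ∧ s)):
1. ¬((□◇¬q ∧ ◇s) → ◇(◇¬q ∧ s)), u
2. □◇¬q ∧ ◇s, u
3. ¬◇(◇¬q ∧ s), u
4. □◇¬q, u
5. ◇s, u
6. ¬(◇¬q ∧ s), u
7. ◇¬q, u
8. ¬s, u
9. s, v
10. ¬(◇¬q ∧ s), v
11. ◇¬q, v
12. ¬◇¬q, v
13. q, v
14. ¬q, w
15. ¬(◇¬q ∧ s), w
16. ◇¬q, w
17. ¬s, w
18. ¬q, x
19. ¬(◇¬q ∧ s), x
20. ◇¬q, x
21. q, x
Accessibility: uRu, uRv, uRw, uRx, vRv, vRx, wRw, xRx
Branch closes: q and ¬q both at x.
All branches of the negation close; one closing branch shown above.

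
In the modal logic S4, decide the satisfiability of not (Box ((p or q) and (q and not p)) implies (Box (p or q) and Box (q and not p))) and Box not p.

Unsatisfiable (every branch closes)

1. not (Box ((p or q) and (q and not p)) implies (Box (p or q) and Box (q and not p))) and Box not p, 0
2. not (Box ((p or q) and (q and not p)) implies (Box (p or q) and Box (q and not p))), 0
3. Box not p, 0
4. Box ((p or q) and (q and not p)), 0
5. not (Box (p or q) and Box (q and not p)), 0
6. not p, 0
7. (p or q) and (q and not p), 0
8. p or q, 0
9. q and not p, 0
10. q, 0
11. not Box (q and not p), 0
12. not (q and not p), 1
13. not p, 1
14. (p or q) and (q and not p), 1
15. p or q, 1
16. q and not p, 1
17. q, 1
18. p, 1
Accessibility: 0R0, 0R1, 1R1
Branch closes: p and not p both at 1.
Every branch closes; the branch above is one of them.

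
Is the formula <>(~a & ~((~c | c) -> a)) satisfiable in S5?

1. <>(~a & ~((~c | c) -> a)), u
2. ~a & ~((~c | c) -> a), v
3. ~a, v
4. ~((~c | c) -> a), v
5. ~c | c, v
6. c, v
Accessibility: uRu, uRv, vRu, vRv

Yes, satisfiable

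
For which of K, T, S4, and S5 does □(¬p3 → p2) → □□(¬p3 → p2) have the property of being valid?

T-tableau for the negation ¬(□(¬p3 → p2) → □□(¬p3 → p2)):
1. ¬(□(¬p3 → p2) → □□(¬p3 → p2)), w0
2. □(¬p3 → p2), w0
3. ¬□□(¬p3 → p2), w0
4. ¬p3 → p2, w0
5. p2, w0
6. ¬□(¬p3 → p2), w1
7. ¬p3 → p2, w1
8. p2, w1
9. ¬(¬p3 → p2), w2
10. ¬p3, w2
11. ¬p2, w2
Accessibility: w0Rw0, w0Rw1, w1Rw1, w1Rw2, w2Rw2
Complete open branch: countermodel on a T-frame, so not valid in T, nor in K (the same frame is also a K-frame).
S4-tableau for the negation ¬(□(¬p3 → p2) → □□(¬p3 → p2)):
1. ¬(□(¬p3 → p2) → □□(¬p3 → p2)), w0
2. □(¬p3 → p2), w0
3. ¬□□(¬p3 → p2), w0
4. ¬p3 → p2, w0
5. p2, w0
6. ¬□(¬p3 → p2), w1
7. ¬p3 → p2, w1
8. p2, w1
9. ¬(¬p3 → p2), w2
10. ¬p3, w2
11. ¬p2, w2
12. ¬p3 → p2, w2
13. p2, w2
Accessibility: w0Rw0, w0Rw1, w0Rw2, w1Rw1, w1Rw2, w2Rw2
Branch closes: p2 and ¬p2 both at w2.
Every branch closes (one shown): valid in S4, hence also in S5 (every theorem of S4 is a theorem of S5).

S4, S5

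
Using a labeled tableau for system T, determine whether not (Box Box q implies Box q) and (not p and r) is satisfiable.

Unsatisfiable

1. not (Box Box q implies Box q) and (not p and r), 0
2. not (Box Box q implies Box q), 0
3. not p and r, 0
4. Box Box q, 0
5. not Box q, 0
6. not p, 0
7. r, 0
8. Box q, 0
9. q, 0
10. not q, 1
11. Box q, 1
12. q, 1
Accessibility: 0R0, 0R1, 1R1
Branch closes: q and not q both at 1.
(One branch shown.) All branches close.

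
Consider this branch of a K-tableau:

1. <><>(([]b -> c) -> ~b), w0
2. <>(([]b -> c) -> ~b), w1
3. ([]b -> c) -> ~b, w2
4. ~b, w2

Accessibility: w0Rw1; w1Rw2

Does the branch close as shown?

No, open

There is no literal clash: for every atom and world, at most one sign appears.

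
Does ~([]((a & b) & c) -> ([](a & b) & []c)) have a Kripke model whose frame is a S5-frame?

Unsatisfiable

1. ~([]((a & b) & c) -> ([](a & b) & []c)), w0
2. []((a & b) & c), w0
3. ~([](a & b) & []c), w0
4. (a & b) & c, w0
5. a & b, w0
6. c, w0
7. a, w0
8. b, w0
9. ~[](a & b), w0
10. ~(a & b), w1
11. (a & b) & c, w1
12. a & b, w1
13. c, w1
14. a, w1
15. b, w1
16. ~b, w1
Accessibility: w0Rw0, w0Rw1, w1Rw0, w1Rw1
Branch closes: b and ~b both at w1.
Every branch closes; the branch above is one of them.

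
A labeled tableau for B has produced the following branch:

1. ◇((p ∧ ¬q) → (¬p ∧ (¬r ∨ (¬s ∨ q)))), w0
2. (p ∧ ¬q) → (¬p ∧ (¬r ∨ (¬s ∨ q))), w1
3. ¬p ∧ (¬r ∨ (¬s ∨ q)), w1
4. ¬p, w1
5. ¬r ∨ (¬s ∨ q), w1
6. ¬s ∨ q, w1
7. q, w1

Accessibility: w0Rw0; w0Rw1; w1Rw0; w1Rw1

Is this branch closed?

Open

No world carries both an atom and its negation.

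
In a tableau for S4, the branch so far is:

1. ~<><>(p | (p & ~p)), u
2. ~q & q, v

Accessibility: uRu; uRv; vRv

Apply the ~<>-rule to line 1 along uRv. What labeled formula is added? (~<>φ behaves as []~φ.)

~<>(p | (p & ~p)), v

~<>φ behaves as []~φ: propagate the negated body to each accessible world.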